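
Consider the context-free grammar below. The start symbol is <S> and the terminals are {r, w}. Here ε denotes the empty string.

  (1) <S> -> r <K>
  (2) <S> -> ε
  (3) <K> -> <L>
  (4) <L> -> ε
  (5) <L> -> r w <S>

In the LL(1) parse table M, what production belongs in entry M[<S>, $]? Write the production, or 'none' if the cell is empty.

<S> -> ε

FIRST(<S>): from <S>->r <K> we get {r}; from <S>->ε we get {ε}. So FIRST(<S>) = {ε, r}.
FIRST(<L>): from <L>->ε we get {ε}; from <L>->r w <S> we get {r}. So FIRST(<L>) = {ε, r}.
FIRST(<K>): from <K>-><L> we get {ε, r}. So FIRST(<K>) = {ε, r}.
FOLLOW(<S>) includes $ since <S> is the start symbol.
FOLLOW(<S>): in <L>->r w <S>, the suffix after <S> is empty, so FOLLOW(<S>) ⊇ FOLLOW(<L>) = {$}. Thus FOLLOW(<S>) = {$}.
FOLLOW(<L>): in <K>-><L>, the suffix after <L> is empty, so FOLLOW(<L>) ⊇ FOLLOW(<K>) = {$}. Thus FOLLOW(<L>) = {$}.
For <S> -> r <K>: FIRST(r <K>) = {r}, so it goes in M[<S>, t] for t ∈ {r}.
For <S> -> ε: FIRST(ε) = {ε}, so it goes in M[<S>, t] for t ∈ {}; since ε ∈ FIRST, also for every t ∈ FOLLOW(<S>) = {$}.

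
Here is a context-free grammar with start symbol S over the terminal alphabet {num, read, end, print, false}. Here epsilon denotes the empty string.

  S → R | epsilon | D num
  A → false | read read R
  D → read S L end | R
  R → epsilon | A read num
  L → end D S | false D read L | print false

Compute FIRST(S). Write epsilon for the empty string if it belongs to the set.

{epsilon, false, num, read}

FIRST(A): from A→false we get {false}; from A→read read R we get {read}. So FIRST(A) = {false, read}.
FIRST(L): from L→end D S we get {end}; from L→false D read L we get {false}; from L→print false we get {print}. So FIRST(L) = {end, false, print}.
FIRST(R): from R→epsilon we get {epsilon}; from R→A read num we get {false, read}. So FIRST(R) = {epsilon, false, read}.
FIRST(D): from D→read S L end we get {read}; from D→R we get {epsilon, false, read}. So FIRST(D) = {epsilon, false, read}.
FIRST(S): from S→R we get {epsilon, false, read}; from S→epsilon we get {epsilon}; from S→D num we get {false, num, read}. So FIRST(S) = {epsilon, false, num, read}.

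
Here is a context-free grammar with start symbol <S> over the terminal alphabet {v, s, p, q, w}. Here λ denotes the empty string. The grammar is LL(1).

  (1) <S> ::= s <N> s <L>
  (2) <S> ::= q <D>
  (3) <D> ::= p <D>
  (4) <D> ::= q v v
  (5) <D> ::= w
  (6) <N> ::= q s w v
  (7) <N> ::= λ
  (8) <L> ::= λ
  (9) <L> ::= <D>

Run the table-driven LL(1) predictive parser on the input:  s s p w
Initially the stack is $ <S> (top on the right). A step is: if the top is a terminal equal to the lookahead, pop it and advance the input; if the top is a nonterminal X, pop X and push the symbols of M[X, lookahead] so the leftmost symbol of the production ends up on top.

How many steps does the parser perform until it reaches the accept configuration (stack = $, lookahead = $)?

     Stack          Input      Action
  1  $ <S>          s s p w $  expand <S> ::= s <N> s <L>
  2  $ <L> s <N> s  s s p w $  match s
  3  $ <L> s <N>    s p w $    expand <N> ::= λ
  4  $ <L> s        s p w $    match s
  5  $ <L>          p w $      expand <L> ::= <D>
  6  $ <D>          p w $      expand <D> ::= p <D>
  7  $ <D> p        p w $      match p
  8  $ <D>          w $        expand <D> ::= w
  9  $ w            w $        match w
Accept reached after 9 steps.

9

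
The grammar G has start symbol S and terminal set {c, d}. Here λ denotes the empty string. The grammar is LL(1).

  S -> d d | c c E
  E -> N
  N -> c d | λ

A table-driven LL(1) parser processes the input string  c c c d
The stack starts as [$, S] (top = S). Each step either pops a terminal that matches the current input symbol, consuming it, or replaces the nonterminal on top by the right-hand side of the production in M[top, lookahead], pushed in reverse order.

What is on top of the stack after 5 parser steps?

     Stack    Input      Action
  1  $ S      c c c d $  expand S -> c c E
  2  $ E c c  c c c d $  match c
  3  $ E c    c c d $    match c
  4  $ E      c d $      expand E -> N
  5  $ N      c d $      expand N -> c d
Stack after step 5: $ d c (top = c).

c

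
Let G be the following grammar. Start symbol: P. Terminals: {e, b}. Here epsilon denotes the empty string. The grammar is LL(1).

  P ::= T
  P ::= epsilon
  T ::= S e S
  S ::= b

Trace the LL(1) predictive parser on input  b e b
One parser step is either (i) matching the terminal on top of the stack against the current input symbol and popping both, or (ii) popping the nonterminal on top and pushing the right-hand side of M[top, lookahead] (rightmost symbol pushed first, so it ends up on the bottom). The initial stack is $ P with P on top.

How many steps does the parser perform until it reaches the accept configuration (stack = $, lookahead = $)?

7

step 1: stack=$ P  input=b e b $  — expand P ::= T
step 2: stack=$ T  input=b e b $  — expand T ::= S e S
step 3: stack=$ S e S  input=b e b $  — expand S ::= b
step 4: stack=$ S e b  input=b e b $  — match b
step 5: stack=$ S e  input=e b $  — match e
step 6: stack=$ S  input=b $  — expand S ::= b
step 7: stack=$ b  input=b $  — match b
Accept reached after 7 steps.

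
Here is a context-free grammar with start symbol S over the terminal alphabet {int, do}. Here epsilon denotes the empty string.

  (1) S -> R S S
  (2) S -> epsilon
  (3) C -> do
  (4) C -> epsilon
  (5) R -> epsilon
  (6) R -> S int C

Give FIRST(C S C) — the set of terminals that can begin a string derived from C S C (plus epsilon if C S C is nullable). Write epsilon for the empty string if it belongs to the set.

{epsilon, do, int}

FIRST(C) = {epsilon, do}
FIRST(S) = {epsilon, int}  (via R S S)
FIRST(R) = {epsilon, int}  (via S int C)
FIRST(C S C): take FIRST of each symbol in turn, carrying on past any symbol whose FIRST contains epsilon; result {epsilon, do, int}.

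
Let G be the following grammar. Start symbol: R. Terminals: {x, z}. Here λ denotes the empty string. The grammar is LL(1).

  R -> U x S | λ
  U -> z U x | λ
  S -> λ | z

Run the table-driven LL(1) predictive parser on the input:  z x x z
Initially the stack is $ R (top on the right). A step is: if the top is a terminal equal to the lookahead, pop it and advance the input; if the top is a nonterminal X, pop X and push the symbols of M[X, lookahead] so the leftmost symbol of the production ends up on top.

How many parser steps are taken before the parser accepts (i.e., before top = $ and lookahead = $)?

8

step 1: stack=$ R  input=z x x z $  — expand R -> U x S
step 2: stack=$ S x U  input=z x x z $  — expand U -> z U x
step 3: stack=$ S x x U z  input=z x x z $  — match z
step 4: stack=$ S x x U  input=x x z $  — expand U -> λ
step 5: stack=$ S x x  input=x x z $  — match x
step 6: stack=$ S x  input=x z $  — match x
step 7: stack=$ S  input=z $  — expand S -> z
step 8: stack=$ z  input=z $  — match z
Accept reached after 8 steps.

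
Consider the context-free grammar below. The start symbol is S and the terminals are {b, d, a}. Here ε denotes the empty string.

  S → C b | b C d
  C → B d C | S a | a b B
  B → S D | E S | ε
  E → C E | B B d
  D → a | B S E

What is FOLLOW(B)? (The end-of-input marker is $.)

FIRST(S) = {a, b, d}  (via C b)
FIRST(C) = {a, b, d}  (via B d C, S a)
FIRST(B) = {ε, a, b, d}  (via S D, E S)
FIRST(E) = {a, b, d}  (via C E, B B d)
FIRST(D) = {a, b, d}  (via B S E)
FOLLOW(S) includes $ since S is the start symbol.
FOLLOW(C): in S→C b, C is followed by b with FIRST {b}; in S→b C d, C is followed by d with FIRST {d}; in C→B d C, the suffix after C is empty (adds nothing new); in E→C E, C is followed by E with FIRST {a, b, d}. Thus FOLLOW(C) = {a, b, d}.
FOLLOW(B): in C→B d C, B is followed by d C with FIRST {d}; in C→a b B, the suffix after B is empty, so FOLLOW(B) ⊇ FOLLOW(C) = {a, b, d}; in E→B B d (occurrence 1), B is followed by B d with FIRST {a, b, d}; in E→B B d (occurrence 2), B is followed by d with FIRST {d}; in D→B S E, B is followed by S E with FIRST {a, b, d}. Thus FOLLOW(B) = {a, b, d}.
FOLLOW(S): in C→S a, S is followed by a with FIRST {a}; in B→S D, S is followed by D with FIRST {a, b, d}; in B→E S, the suffix after S is empty, so FOLLOW(S) ⊇ FOLLOW(B) = {a, b, d}; in D→B S E, S is followed by E with FIRST {a, b, d}. Thus FOLLOW(S) = {$, a, b, d}.
FOLLOW(D): in B→S D, the suffix after D is empty, so FOLLOW(D) ⊇ FOLLOW(B) = {a, b, d}. Thus FOLLOW(D) = {a, b, d}.
FOLLOW(E): in B→E S, E is followed by S with FIRST {a, b, d}; in E→C E, the suffix after E is empty (adds nothing new); in D→B S E, the suffix after E is empty, so FOLLOW(E) ⊇ FOLLOW(D) = {a, b, d}. Thus FOLLOW(E) = {a, b, d}.

{a, b, d}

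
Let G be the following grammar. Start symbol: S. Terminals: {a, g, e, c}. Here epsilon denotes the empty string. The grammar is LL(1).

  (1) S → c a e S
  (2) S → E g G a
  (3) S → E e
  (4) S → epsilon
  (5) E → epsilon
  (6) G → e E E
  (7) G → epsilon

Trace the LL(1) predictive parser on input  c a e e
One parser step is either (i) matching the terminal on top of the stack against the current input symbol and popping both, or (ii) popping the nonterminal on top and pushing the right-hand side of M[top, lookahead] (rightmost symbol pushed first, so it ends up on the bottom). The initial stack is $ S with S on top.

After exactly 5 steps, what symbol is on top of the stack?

E

step 1: stack=$ S  input=c a e e $  — expand S → c a e S
step 2: stack=$ S e a c  input=c a e e $  — match c
step 3: stack=$ S e a  input=a e e $  — match a
step 4: stack=$ S e  input=e e $  — match e
step 5: stack=$ S  input=e $  — expand S → E e
Stack after step 5: $ e E (top = E).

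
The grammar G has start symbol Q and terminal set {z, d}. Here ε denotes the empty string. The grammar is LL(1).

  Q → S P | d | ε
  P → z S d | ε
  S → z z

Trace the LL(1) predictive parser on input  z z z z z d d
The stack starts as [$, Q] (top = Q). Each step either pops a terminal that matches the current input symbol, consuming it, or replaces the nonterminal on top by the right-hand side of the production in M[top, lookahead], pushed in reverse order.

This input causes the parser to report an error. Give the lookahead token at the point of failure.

step 1: stack=$ Q  input=z z z z z d d $  — expand Q → S P
step 2: stack=$ P S  input=z z z z z d d $  — expand S → z z
step 3: stack=$ P z z  input=z z z z z d d $  — match z
step 4: stack=$ P z  input=z z z z d d $  — match z
step 5: stack=$ P  input=z z z d d $  — expand P → z S d
step 6: stack=$ d S z  input=z z z d d $  — match z
step 7: stack=$ d S  input=z z d d $  — expand S → z z
step 8: stack=$ d z z  input=z z d d $  — match z
step 9: stack=$ d z  input=z d d $  — match z
step 10: stack=$ d  input=d d $  — match d
step 11: stack=$  input=d $  — error: stack empty but input remains

d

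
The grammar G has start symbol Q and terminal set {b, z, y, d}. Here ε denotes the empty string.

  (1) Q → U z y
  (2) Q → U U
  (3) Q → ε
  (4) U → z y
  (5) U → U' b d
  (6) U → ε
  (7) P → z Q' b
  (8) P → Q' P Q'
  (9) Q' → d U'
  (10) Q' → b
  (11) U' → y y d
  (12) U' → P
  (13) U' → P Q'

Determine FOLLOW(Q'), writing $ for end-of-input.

FIRST(Q') = {b, d}
FIRST(P) = {b, d, z}  (via Q' P Q')
FIRST(U') = {b, d, y, z}  (via P, P Q')
FIRST(U) = {ε, b, d, y, z}  (via U' b d)
FIRST(Q) = {ε, b, d, y, z}  (via U z y, U U)
FOLLOW(Q) includes $ since Q is the start symbol.
FOLLOW(Q): Q appears on no right-hand side. Thus FOLLOW(Q) = {$}.
FOLLOW(U): in Q→U z y, U is followed by z y with FIRST {z}; in Q→U U (occurrence 1), U is followed by U with FIRST {ε, b, d, y, z}; in Q→U U (occurrence 1), the suffix after U is nullable, so FOLLOW(U) ⊇ FOLLOW(Q) = {$}; in Q→U U (occurrence 2), the suffix after U is empty, so FOLLOW(U) ⊇ FOLLOW(Q) = {$}. Thus FOLLOW(U) = {$, b, d, y, z}.
FOLLOW(P): in P→Q' P Q', P is followed by Q' with FIRST {b, d}; in U'→P, the suffix after P is empty, so FOLLOW(P) ⊇ FOLLOW(U') = {b, d, z}; in U'→P Q', P is followed by Q' with FIRST {b, d}. Thus FOLLOW(P) = {b, d, z}.
FOLLOW(Q'): in P→z Q' b, Q' is followed by b with FIRST {b}; in P→Q' P Q' (occurrence 1), Q' is followed by P Q' with FIRST {b, d, z}; in P→Q' P Q' (occurrence 2), the suffix after Q' is empty, so FOLLOW(Q') ⊇ FOLLOW(P) = {b, d, z}; in U'→P Q', the suffix after Q' is empty, so FOLLOW(Q') ⊇ FOLLOW(U') = {b, d, z}. Thus FOLLOW(Q') = {b, d, z}.
FOLLOW(U'): in U→U' b d, U' is followed by b d with FIRST {b}; in Q'→d U', the suffix after U' is empty, so FOLLOW(U') ⊇ FOLLOW(Q') = {b, d, z}. Thus FOLLOW(U') = {b, d, z}.

{b, d, z}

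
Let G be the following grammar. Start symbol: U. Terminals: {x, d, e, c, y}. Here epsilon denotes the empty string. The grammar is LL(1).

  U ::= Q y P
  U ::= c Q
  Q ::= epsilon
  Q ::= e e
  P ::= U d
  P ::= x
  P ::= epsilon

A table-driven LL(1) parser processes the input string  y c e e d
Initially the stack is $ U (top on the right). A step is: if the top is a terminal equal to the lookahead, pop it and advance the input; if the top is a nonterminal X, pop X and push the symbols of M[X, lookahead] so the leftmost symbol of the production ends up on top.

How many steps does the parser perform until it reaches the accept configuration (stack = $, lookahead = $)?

      Stack    Input        Action
   1  $ U      y c e e d $  expand U ::= Q y P
   2  $ P y Q  y c e e d $  expand Q ::= epsilon
   3  $ P y    y c e e d $  match y
   4  $ P      c e e d $    expand P ::= U d
   5  $ d U    c e e d $    expand U ::= c Q
   6  $ d Q c  c e e d $    match c
   7  $ d Q    e e d $      expand Q ::= e e
   8  $ d e e  e e d $      match e
   9  $ d e    e d $        match e
  10  $ d      d $          match d
Accept reached after 10 steps.

10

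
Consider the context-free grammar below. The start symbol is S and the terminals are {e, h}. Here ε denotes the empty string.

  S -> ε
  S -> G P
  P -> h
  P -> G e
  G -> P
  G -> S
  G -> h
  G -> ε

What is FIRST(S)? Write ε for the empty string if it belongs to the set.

{ε, e, h}

FIRST(S): from S->ε we get {ε}; from S->G P we get {e, h}. So FIRST(S) = {ε, e, h}.
FIRST(P): from P->h we get {h}; from P->G e we get {e, h}. So FIRST(P) = {e, h}.
FIRST(G): from G->P we get {e, h}; from G->S we get {ε, e, h}; from G->h we get {h}; from G->ε we get {ε}. So FIRST(G) = {ε, e, h}.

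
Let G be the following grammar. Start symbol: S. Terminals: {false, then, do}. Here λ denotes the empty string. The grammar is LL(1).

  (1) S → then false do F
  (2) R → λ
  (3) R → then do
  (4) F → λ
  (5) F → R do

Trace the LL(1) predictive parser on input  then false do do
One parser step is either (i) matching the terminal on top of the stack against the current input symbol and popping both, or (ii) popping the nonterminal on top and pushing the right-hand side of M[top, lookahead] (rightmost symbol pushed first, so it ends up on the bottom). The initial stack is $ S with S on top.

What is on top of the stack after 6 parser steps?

step 1: stack=$ S  input=then false do do $  — expand S → then false do F
step 2: stack=$ F do false then  input=then false do do $  — match then
step 3: stack=$ F do false  input=false do do $  — match false
step 4: stack=$ F do  input=do do $  — match do
step 5: stack=$ F  input=do $  — expand F → R do
step 6: stack=$ do R  input=do $  — expand R → λ
Stack after step 6: $ do (top = do).

do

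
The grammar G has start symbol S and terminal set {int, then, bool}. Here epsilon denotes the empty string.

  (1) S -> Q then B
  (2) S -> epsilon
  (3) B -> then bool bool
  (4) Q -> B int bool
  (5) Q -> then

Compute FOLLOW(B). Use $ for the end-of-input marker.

{$, int}

FIRST(B) = {then}
FIRST(Q) = {then}  (via B int bool)
FIRST(S) = {epsilon, then}  (via Q then B)
FOLLOW(S) includes $ since S is the start symbol.
FOLLOW(S): S appears on no right-hand side. Thus FOLLOW(S) = {$}.
FOLLOW(B): in S->Q then B, the suffix after B is empty, so FOLLOW(B) ⊇ FOLLOW(S) = {$}; in Q->B int bool, B is followed by int bool with FIRST {int}. Thus FOLLOW(B) = {$, int}.
FOLLOW(Q): in S->Q then B, Q is followed by then B with FIRST {then}. Thus FOLLOW(Q) = {then}.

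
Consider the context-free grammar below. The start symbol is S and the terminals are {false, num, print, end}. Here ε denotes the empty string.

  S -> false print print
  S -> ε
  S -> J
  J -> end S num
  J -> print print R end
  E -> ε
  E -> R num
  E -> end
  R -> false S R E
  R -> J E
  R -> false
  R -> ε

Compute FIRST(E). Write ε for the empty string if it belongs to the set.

FIRST(J) = {end, print}
FIRST(S) = {ε, end, false, print}  (via J)
FIRST(R) = {ε, end, false, print}  (via J E)
FIRST(E) = {ε, end, false, num, print}  (via R num)

{ε, end, false, num, print}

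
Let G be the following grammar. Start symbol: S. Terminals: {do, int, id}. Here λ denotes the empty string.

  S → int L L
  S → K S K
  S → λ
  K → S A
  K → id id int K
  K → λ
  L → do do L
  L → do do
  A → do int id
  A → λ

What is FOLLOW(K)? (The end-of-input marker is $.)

FIRST(L): from L→do do L we get {do}; from L→do do we get {do}. So FIRST(L) = {do}.
FIRST(A): from A→do int id we get {do}; from A→λ we get {λ}. So FIRST(A) = {λ, do}.
FIRST(S): from S→int L L we get {int}; from S→K S K we get {λ, do, id, int}; from S→λ we get {λ}. So FIRST(S) = {λ, do, id, int}.
FIRST(K): from K→S A we get {λ, do, id, int}; from K→id id int K we get {id}; from K→λ we get {λ}. So FIRST(K) = {λ, do, id, int}.
FOLLOW(S) includes $ since S is the start symbol.
FOLLOW(S): in S→K S K, S is followed by K with FIRST {λ, do, id, int}; in S→K S K, the suffix after S is nullable (adds nothing new); in K→S A, S is followed by A with FIRST {λ, do}; in K→S A, the suffix after S is nullable, so FOLLOW(S) ⊇ FOLLOW(K) = {$, do, id, int}. Thus FOLLOW(S) = {$, do, id, int}.
FOLLOW(K): in S→K S K (occurrence 1), K is followed by S K with FIRST {λ, do, id, int}; in S→K S K (occurrence 1), the suffix after K is nullable, so FOLLOW(K) ⊇ FOLLOW(S) = {$, do, id, int}; in S→K S K (occurrence 2), the suffix after K is empty, so FOLLOW(K) ⊇ FOLLOW(S) = {$, do, id, int}; in K→id id int K, the suffix after K is empty (adds nothing new). Thus FOLLOW(K) = {$, do, id, int}.
FOLLOW(L): in S→int L L (occurrence 1), L is followed by L with FIRST {do}; in S→int L L (occurrence 2), the suffix after L is empty, so FOLLOW(L) ⊇ FOLLOW(S) = {$, do, id, int}; in L→do do L, the suffix after L is empty (adds nothing new). Thus FOLLOW(L) = {$, do, id, int}.
FOLLOW(A): in K→S A, the suffix after A is empty, so FOLLOW(A) ⊇ FOLLOW(K) = {$, do, id, int}. Thus FOLLOW(A) = {$, do, id, int}.

{$, do, id, int}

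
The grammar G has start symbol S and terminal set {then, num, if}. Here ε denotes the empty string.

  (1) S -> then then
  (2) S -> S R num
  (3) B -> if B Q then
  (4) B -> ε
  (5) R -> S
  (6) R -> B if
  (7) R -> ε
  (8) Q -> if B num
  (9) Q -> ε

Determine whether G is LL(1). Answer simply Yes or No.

No

FIRST(S) = {then}
FIRST(B) = {ε, if}
FIRST(R) = {ε, if, then}
FIRST(Q) = {ε, if}
FOLLOW(S) = {$, if, num, then}
FOLLOW(B) = {if, num, then}
FOLLOW(R) = {num}
FOLLOW(Q) = {then}
Cell M[B, if] receives both B -> if B Q then and B -> ε — the grammar is not LL(1).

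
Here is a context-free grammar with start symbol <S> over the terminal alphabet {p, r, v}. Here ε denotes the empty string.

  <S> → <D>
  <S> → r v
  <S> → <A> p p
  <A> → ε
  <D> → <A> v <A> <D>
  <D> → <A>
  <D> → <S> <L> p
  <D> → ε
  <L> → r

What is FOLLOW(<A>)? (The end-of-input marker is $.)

FIRST(<A>): from <A>→ε we get {ε}. So FIRST(<A>) = {ε}.
FIRST(<L>): from <L>→r we get {r}. So FIRST(<L>) = {r}.
FIRST(<S>): from <S>→<D> we get {ε, p, r, v}; from <S>→r v we get {r}; from <S>→<A> p p we get {p}. So FIRST(<S>) = {ε, p, r, v}.
FIRST(<D>): from <D>→<A> v <A> <D> we get {v}; from <D>→<A> we get {ε}; from <D>→<S> <L> p we get {p, r, v}; from <D>→ε we get {ε}. So FIRST(<D>) = {ε, p, r, v}.
FOLLOW(<S>) includes $ since <S> is the start symbol.
FOLLOW(<S>): in <D>→<S> <L> p, <S> is followed by <L> p with FIRST {r}. Thus FOLLOW(<S>) = {$, r}.
FOLLOW(<D>): in <S>→<D>, the suffix after <D> is empty, so FOLLOW(<D>) ⊇ FOLLOW(<S>) = {$, r}; in <D>→<A> v <A> <D>, the suffix after <D> is empty (adds nothing new). Thus FOLLOW(<D>) = {$, r}.
FOLLOW(<A>): in <S>→<A> p p, <A> is followed by p p with FIRST {p}; in <D>→<A> v <A> <D> (occurrence 1), <A> is followed by v <A> <D> with FIRST {v}; in <D>→<A> v <A> <D> (occurrence 2), <A> is followed by <D> with FIRST {ε, p, r, v}; in <D>→<A> v <A> <D> (occurrence 2), the suffix after <A> is nullable, so FOLLOW(<A>) ⊇ FOLLOW(<D>) = {$, r}; in <D>→<A>, the suffix after <A> is empty, so FOLLOW(<A>) ⊇ FOLLOW(<D>) = {$, r}. Thus FOLLOW(<A>) = {$, p, r, v}.
FOLLOW(<L>): in <D>→<S> <L> p, <L> is followed by p with FIRST {p}. Thus FOLLOW(<L>) = {p}.

{$, p, r, v}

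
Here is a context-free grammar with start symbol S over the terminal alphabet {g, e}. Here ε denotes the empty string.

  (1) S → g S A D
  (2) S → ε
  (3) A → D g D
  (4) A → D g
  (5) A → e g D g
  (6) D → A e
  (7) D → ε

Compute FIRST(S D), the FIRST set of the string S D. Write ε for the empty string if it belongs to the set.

FIRST(S) = {ε, g}
FIRST(A) = {e, g}  (via D g D, D g)
FIRST(D) = {ε, e, g}  (via A e)
FIRST(S D): take FIRST of each symbol in turn, carrying on past any symbol whose FIRST contains ε; result {ε, e, g}.

{ε, e, g}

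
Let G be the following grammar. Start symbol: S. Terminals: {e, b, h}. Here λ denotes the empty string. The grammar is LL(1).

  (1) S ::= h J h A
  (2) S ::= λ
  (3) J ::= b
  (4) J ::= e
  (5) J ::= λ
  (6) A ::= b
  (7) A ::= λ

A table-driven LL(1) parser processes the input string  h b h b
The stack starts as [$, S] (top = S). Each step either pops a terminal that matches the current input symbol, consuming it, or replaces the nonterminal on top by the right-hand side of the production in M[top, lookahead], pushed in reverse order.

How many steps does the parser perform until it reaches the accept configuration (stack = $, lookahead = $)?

step 1: stack=$ S  input=h b h b $  — expand S ::= h J h A
step 2: stack=$ A h J h  input=h b h b $  — match h
step 3: stack=$ A h J  input=b h b $  — expand J ::= b
step 4: stack=$ A h b  input=b h b $  — match b
step 5: stack=$ A h  input=h b $  — match h
step 6: stack=$ A  input=b $  — expand A ::= b
step 7: stack=$ b  input=b $  — match b
Accept reached after 7 steps.

7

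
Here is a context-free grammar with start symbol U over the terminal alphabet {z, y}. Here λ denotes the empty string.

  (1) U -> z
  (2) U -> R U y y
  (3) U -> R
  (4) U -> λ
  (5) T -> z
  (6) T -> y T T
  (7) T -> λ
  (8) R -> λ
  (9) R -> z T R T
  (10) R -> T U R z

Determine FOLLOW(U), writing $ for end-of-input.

{$, y, z}

FIRST(T): from T->z we get {z}; from T->y T T we get {y}; from T->λ we get {λ}. So FIRST(T) = {λ, y, z}.
FIRST(U): from U->z we get {z}; from U->R U y y we get {y, z}; from U->R we get {λ, y, z}; from U->λ we get {λ}. So FIRST(U) = {λ, y, z}.
FIRST(R): from R->λ we get {λ}; from R->z T R T we get {z}; from R->T U R z we get {y, z}. So FIRST(R) = {λ, y, z}.
FOLLOW(U) includes $ since U is the start symbol.
FOLLOW(U): in U->R U y y, U is followed by y y with FIRST {y}; in R->T U R z, U is followed by R z with FIRST {y, z}. Thus FOLLOW(U) = {$, y, z}.
FOLLOW(R): in U->R U y y, R is followed by U y y with FIRST {y, z}; in U->R, the suffix after R is empty, so FOLLOW(R) ⊇ FOLLOW(U) = {$, y, z}; in R->z T R T, R is followed by T with FIRST {λ, y, z}; in R->z T R T, the suffix after R is nullable (adds nothing new); in R->T U R z, R is followed by z with FIRST {z}. Thus FOLLOW(R) = {$, y, z}.
FOLLOW(T): in T->y T T (occurrence 1), T is followed by T with FIRST {λ, y, z}; in T->y T T (occurrence 1), the suffix after T is nullable (adds nothing new); in T->y T T (occurrence 2), the suffix after T is empty (adds nothing new); in R->z T R T (occurrence 1), T is followed by R T with FIRST {λ, y, z}; in R->z T R T (occurrence 1), the suffix after T is nullable, so FOLLOW(T) ⊇ FOLLOW(R) = {$, y, z}; in R->z T R T (occurrence 2), the suffix after T is empty, so FOLLOW(T) ⊇ FOLLOW(R) = {$, y, z}; in R->T U R z, T is followed by U R z with FIRST {y, z}. Thus FOLLOW(T) = {$, y, z}.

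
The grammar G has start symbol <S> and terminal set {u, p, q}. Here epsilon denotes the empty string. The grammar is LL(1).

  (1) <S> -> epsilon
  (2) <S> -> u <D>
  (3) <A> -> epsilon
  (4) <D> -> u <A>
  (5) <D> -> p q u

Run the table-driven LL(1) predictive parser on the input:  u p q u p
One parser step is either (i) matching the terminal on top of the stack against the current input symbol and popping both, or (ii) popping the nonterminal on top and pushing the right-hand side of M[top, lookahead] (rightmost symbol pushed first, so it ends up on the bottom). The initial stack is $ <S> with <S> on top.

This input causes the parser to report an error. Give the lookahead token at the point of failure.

     Stack    Input        Action
  1  $ <S>    u p q u p $  expand <S> -> u <D>
  2  $ <D> u  u p q u p $  match u
  3  $ <D>    p q u p $    expand <D> -> p q u
  4  $ u q p  p q u p $    match p
  5  $ u q    q u p $      match q
  6  $ u      u p $        match u
  7  $        p $          error: stack empty but input remains

p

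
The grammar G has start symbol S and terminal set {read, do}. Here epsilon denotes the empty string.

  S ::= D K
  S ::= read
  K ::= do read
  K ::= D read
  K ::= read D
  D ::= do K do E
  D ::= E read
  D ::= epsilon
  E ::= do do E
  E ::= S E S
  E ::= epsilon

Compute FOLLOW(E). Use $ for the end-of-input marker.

{$, do, read}

FIRST(S): from S::=D K we get {do, read}; from S::=read we get {read}. So FIRST(S) = {do, read}.
FIRST(E): from E::=do do E we get {do}; from E::=S E S we get {do, read}; from E::=epsilon we get {epsilon}. So FIRST(E) = {epsilon, do, read}.
FIRST(D): from D::=do K do E we get {do}; from D::=E read we get {do, read}; from D::=epsilon we get {epsilon}. So FIRST(D) = {epsilon, do, read}.
FIRST(K): from K::=do read we get {do}; from K::=D read we get {do, read}; from K::=read D we get {read}. So FIRST(K) = {do, read}.
FOLLOW(S) includes $ since S is the start symbol.
FOLLOW(S): in E::=S E S (occurrence 1), S is followed by E S with FIRST {do, read}; in E::=S E S (occurrence 2), the suffix after S is empty, so FOLLOW(S) ⊇ FOLLOW(E) = {$, do, read}. Thus FOLLOW(S) = {$, do, read}.
FOLLOW(K): in S::=D K, the suffix after K is empty, so FOLLOW(K) ⊇ FOLLOW(S) = {$, do, read}; in D::=do K do E, K is followed by do E with FIRST {do}. Thus FOLLOW(K) = {$, do, read}.
FOLLOW(D): in S::=D K, D is followed by K with FIRST {do, read}; in K::=D read, D is followed by read with FIRST {read}; in K::=read D, the suffix after D is empty, so FOLLOW(D) ⊇ FOLLOW(K) = {$, do, read}. Thus FOLLOW(D) = {$, do, read}.
FOLLOW(E): in D::=do K do E, the suffix after E is empty, so FOLLOW(E) ⊇ FOLLOW(D) = {$, do, read}; in D::=E read, E is followed by read with FIRST {read}; in E::=do do E, the suffix after E is empty (adds nothing new); in E::=S E S, E is followed by S with FIRST {do, read}. Thus FOLLOW(E) = {$, do, read}.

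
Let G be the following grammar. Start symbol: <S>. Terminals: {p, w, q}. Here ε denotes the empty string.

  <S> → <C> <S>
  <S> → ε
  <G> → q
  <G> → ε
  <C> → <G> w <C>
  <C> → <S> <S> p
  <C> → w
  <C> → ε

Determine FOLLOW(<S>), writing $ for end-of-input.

{$, p, q, w}

FIRST(<G>) = {ε, q}
FIRST(<S>) = {ε, p, q, w}  (via <C> <S>)
FIRST(<C>) = {ε, p, q, w}  (via <G> w <C>, <S> <S> p)
FOLLOW(<S>) includes $ since <S> is the start symbol.
FOLLOW(<S>): in <S>→<C> <S>, the suffix after <S> is empty (adds nothing new); in <C>→<S> <S> p (occurrence 1), <S> is followed by <S> p with FIRST {p, q, w}; in <C>→<S> <S> p (occurrence 2), <S> is followed by p with FIRST {p}. Thus FOLLOW(<S>) = {$, p, q, w}.
FOLLOW(<G>): in <C>→<G> w <C>, <G> is followed by w <C> with FIRST {w}. Thus FOLLOW(<G>) = {w}.
FOLLOW(<C>): in <S>→<C> <S>, <C> is followed by <S> with FIRST {ε, p, q, w}; in <S>→<C> <S>, the suffix after <C> is nullable, so FOLLOW(<C>) ⊇ FOLLOW(<S>) = {$, p, q, w}; in <C>→<G> w <C>, the suffix after <C> is empty (adds nothing new). Thus FOLLOW(<C>) = {$, p, q, w}.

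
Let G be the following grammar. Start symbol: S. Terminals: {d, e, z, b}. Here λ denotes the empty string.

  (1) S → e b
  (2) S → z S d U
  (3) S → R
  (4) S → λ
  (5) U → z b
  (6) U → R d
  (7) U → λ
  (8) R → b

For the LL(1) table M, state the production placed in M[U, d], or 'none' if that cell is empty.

FIRST(R): from R→b we get {b}. So FIRST(R) = {b}.
FIRST(S): from S→e b we get {e}; from S→z S d U we get {z}; from S→R we get {b}; from S→λ we get {λ}. So FIRST(S) = {λ, b, e, z}.
FIRST(U): from U→z b we get {z}; from U→R d we get {b}; from U→λ we get {λ}. So FIRST(U) = {λ, b, z}.
FOLLOW(S) includes $ since S is the start symbol.
FOLLOW(S): in S→z S d U, S is followed by d U with FIRST {d}. Thus FOLLOW(S) = {$, d}.
FOLLOW(U): in S→z S d U, the suffix after U is empty, so FOLLOW(U) ⊇ FOLLOW(S) = {$, d}. Thus FOLLOW(U) = {$, d}.
For U → z b: FIRST(z b) = {z}, so it goes in M[U, t] for t ∈ {z}.
For U → R d: FIRST(R d) = {b}, so it goes in M[U, t] for t ∈ {b}.
For U → λ: FIRST(λ) = {λ}, so it goes in M[U, t] for t ∈ {}; since λ ∈ FIRST, also for every t ∈ FOLLOW(U) = {$, d}.

U → λ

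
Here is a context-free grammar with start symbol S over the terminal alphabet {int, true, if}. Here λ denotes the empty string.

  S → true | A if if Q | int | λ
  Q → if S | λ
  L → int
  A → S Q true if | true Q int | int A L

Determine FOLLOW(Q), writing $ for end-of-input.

{$, if, int, true}

FIRST(Q) = {λ, if}
FIRST(L) = {int}
FIRST(S) = {λ, if, int, true}  (via A if if Q)
FIRST(A) = {if, int, true}  (via S Q true if)
FOLLOW(S) includes $ since S is the start symbol.
FOLLOW(A): in S→A if if Q, A is followed by if if Q with FIRST {if}; in A→int A L, A is followed by L with FIRST {int}. Thus FOLLOW(A) = {if, int}.
FOLLOW(L): in A→int A L, the suffix after L is empty, so FOLLOW(L) ⊇ FOLLOW(A) = {if, int}. Thus FOLLOW(L) = {if, int}.
FOLLOW(S): in Q→if S, the suffix after S is empty, so FOLLOW(S) ⊇ FOLLOW(Q) = {$, if, int, true}; in A→S Q true if, S is followed by Q true if with FIRST {if, true}. Thus FOLLOW(S) = {$, if, int, true}.
FOLLOW(Q): in S→A if if Q, the suffix after Q is empty, so FOLLOW(Q) ⊇ FOLLOW(S) = {$, if, int, true}; in A→S Q true if, Q is followed by true if with FIRST {true}; in A→true Q int, Q is followed by int with FIRST {int}. Thus FOLLOW(Q) = {$, if, int, true}.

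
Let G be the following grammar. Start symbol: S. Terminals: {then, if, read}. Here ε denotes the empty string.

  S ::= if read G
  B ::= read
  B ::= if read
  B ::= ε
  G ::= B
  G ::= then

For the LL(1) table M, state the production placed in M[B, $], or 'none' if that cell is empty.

FIRST(S) = {if}
FIRST(B) = {ε, if, read}
FIRST(G) = {ε, if, read, then}  (via B)
FOLLOW(S) includes $ since S is the start symbol.
FOLLOW(G): in S::=if read G, the suffix after G is empty, so FOLLOW(G) ⊇ FOLLOW(S) = {$}. Thus FOLLOW(G) = {$}.
FOLLOW(B): in G::=B, the suffix after B is empty, so FOLLOW(B) ⊇ FOLLOW(G) = {$}. Thus FOLLOW(B) = {$}.
For B ::= read: FIRST(read) = {read}, so it goes in M[B, t] for t ∈ {read}.
For B ::= if read: FIRST(if read) = {if}, so it goes in M[B, t] for t ∈ {if}.
For B ::= ε: FIRST(ε) = {ε}, so it goes in M[B, t] for t ∈ {}; since ε ∈ FIRST, also for every t ∈ FOLLOW(B) = {$}.

B ::= ε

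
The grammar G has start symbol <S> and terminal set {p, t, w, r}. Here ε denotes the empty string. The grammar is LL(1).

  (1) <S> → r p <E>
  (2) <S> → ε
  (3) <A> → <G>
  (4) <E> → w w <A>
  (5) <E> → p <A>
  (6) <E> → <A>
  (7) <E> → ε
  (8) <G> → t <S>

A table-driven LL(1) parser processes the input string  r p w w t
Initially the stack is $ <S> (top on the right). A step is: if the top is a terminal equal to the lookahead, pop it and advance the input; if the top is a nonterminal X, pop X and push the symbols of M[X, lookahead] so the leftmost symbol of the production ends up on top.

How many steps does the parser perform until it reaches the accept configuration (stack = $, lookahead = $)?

      Stack      Input        Action
   1  $ <S>      r p w w t $  expand <S> → r p <E>
   2  $ <E> p r  r p w w t $  match r
   3  $ <E> p    p w w t $    match p
   4  $ <E>      w w t $      expand <E> → w w <A>
   5  $ <A> w w  w w t $      match w
   6  $ <A> w    w t $        match w
   7  $ <A>      t $          expand <A> → <G>
   8  $ <G>      t $          expand <G> → t <S>
   9  $ <S> t    t $          match t
  10  $ <S>      $            expand <S> → ε
Accept reached after 10 steps.

10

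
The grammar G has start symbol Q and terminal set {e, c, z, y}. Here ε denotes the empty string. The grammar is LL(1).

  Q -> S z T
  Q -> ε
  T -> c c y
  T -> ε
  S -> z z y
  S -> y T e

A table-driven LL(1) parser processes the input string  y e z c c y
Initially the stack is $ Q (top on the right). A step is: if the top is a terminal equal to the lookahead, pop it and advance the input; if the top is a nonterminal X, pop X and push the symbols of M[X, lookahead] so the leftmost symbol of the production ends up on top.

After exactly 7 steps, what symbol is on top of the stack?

c

     Stack        Input          Action
  1  $ Q          y e z c c y $  expand Q -> S z T
  2  $ T z S      y e z c c y $  expand S -> y T e
  3  $ T z e T y  y e z c c y $  match y
  4  $ T z e T    e z c c y $    expand T -> ε
  5  $ T z e      e z c c y $    match e
  6  $ T z        z c c y $      match z
  7  $ T          c c y $        expand T -> c c y
Stack after step 7: $ y c c (top = c).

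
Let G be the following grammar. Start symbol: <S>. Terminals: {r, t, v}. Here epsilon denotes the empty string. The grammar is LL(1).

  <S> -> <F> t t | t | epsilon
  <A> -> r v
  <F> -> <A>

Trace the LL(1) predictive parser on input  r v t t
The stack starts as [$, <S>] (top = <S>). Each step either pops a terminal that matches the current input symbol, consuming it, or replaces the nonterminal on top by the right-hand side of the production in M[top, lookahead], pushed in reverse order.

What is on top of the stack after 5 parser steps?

t

     Stack      Input      Action
  1  $ <S>      r v t t $  expand <S> -> <F> t t
  2  $ t t <F>  r v t t $  expand <F> -> <A>
  3  $ t t <A>  r v t t $  expand <A> -> r v
  4  $ t t v r  r v t t $  match r
  5  $ t t v    v t t $    match v
Stack after step 5: $ t t (top = t).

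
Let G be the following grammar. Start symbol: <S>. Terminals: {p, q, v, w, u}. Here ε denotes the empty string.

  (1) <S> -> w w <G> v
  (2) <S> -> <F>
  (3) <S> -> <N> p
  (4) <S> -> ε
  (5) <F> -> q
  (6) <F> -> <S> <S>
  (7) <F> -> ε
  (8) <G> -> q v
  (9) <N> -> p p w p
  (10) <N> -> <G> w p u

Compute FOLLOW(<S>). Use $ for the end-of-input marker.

FIRST(<G>) = {q}
FIRST(<N>) = {p, q}  (via <G> w p u)
FIRST(<S>) = {ε, p, q, w}  (via <F>, <N> p)
FIRST(<F>) = {ε, p, q, w}  (via <S> <S>)
FOLLOW(<S>) includes $ since <S> is the start symbol.
FOLLOW(<G>): in <S>->w w <G> v, <G> is followed by v with FIRST {v}; in <N>-><G> w p u, <G> is followed by w p u with FIRST {w}. Thus FOLLOW(<G>) = {v, w}.
FOLLOW(<N>): in <S>-><N> p, <N> is followed by p with FIRST {p}. Thus FOLLOW(<N>) = {p}.
FOLLOW(<S>): in <F>-><S> <S> (occurrence 1), <S> is followed by <S> with FIRST {ε, p, q, w}; in <F>-><S> <S> (occurrence 1), the suffix after <S> is nullable, so FOLLOW(<S>) ⊇ FOLLOW(<F>) = {$, p, q, w}; in <F>-><S> <S> (occurrence 2), the suffix after <S> is empty, so FOLLOW(<S>) ⊇ FOLLOW(<F>) = {$, p, q, w}. Thus FOLLOW(<S>) = {$, p, q, w}.
FOLLOW(<F>): in <S>-><F>, the suffix after <F> is empty, so FOLLOW(<F>) ⊇ FOLLOW(<S>) = {$, p, q, w}. Thus FOLLOW(<F>) = {$, p, q, w}.

{$, p, q, w}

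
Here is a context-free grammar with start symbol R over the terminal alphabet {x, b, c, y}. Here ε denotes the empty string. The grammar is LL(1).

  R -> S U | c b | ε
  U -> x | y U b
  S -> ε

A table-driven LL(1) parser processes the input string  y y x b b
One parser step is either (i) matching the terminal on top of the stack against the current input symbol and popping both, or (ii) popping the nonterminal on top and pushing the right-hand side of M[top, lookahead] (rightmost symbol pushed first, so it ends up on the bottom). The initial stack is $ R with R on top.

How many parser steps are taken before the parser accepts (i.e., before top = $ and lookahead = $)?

10

      Stack      Input        Action
   1  $ R        y y x b b $  expand R -> S U
   2  $ U S      y y x b b $  expand S -> ε
   3  $ U        y y x b b $  expand U -> y U b
   4  $ b U y    y y x b b $  match y
   5  $ b U      y x b b $    expand U -> y U b
   6  $ b b U y  y x b b $    match y
   7  $ b b U    x b b $      expand U -> x
   8  $ b b x    x b b $      match x
   9  $ b b      b b $        match b
  10  $ b        b $          match b
Accept reached after 10 steps.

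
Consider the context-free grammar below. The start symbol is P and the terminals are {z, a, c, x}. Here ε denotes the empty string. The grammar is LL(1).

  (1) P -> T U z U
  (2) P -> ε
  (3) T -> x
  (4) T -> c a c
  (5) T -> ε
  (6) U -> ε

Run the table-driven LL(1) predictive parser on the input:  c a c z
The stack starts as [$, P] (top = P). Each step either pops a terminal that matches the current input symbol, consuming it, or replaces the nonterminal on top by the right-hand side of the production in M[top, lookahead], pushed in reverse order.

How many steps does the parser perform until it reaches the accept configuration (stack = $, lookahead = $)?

step 1: stack=$ P  input=c a c z $  — expand P -> T U z U
step 2: stack=$ U z U T  input=c a c z $  — expand T -> c a c
step 3: stack=$ U z U c a c  input=c a c z $  — match c
step 4: stack=$ U z U c a  input=a c z $  — match a
step 5: stack=$ U z U c  input=c z $  — match c
step 6: stack=$ U z U  input=z $  — expand U -> ε
step 7: stack=$ U z  input=z $  — match z
step 8: stack=$ U  input=$  — expand U -> ε
Accept reached after 8 steps.

8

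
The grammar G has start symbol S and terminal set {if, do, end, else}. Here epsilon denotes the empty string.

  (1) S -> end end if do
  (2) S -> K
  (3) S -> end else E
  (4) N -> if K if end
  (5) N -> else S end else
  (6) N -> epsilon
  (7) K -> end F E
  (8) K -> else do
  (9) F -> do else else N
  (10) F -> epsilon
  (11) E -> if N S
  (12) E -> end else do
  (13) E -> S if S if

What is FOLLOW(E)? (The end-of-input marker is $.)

FIRST(N): from N->if K if end we get {if}; from N->else S end else we get {else}; from N->epsilon we get {epsilon}. So FIRST(N) = {epsilon, else, if}.
FIRST(K): from K->end F E we get {end}; from K->else do we get {else}. So FIRST(K) = {else, end}.
FIRST(F): from F->do else else N we get {do}; from F->epsilon we get {epsilon}. So FIRST(F) = {epsilon, do}.
FIRST(S): from S->end end if do we get {end}; from S->K we get {else, end}; from S->end else E we get {end}. So FIRST(S) = {else, end}.
FIRST(E): from E->if N S we get {if}; from E->end else do we get {end}; from E->S if S if we get {else, end}. So FIRST(E) = {else, end, if}.
FOLLOW(S) includes $ since S is the start symbol.
FOLLOW(F): in K->end F E, F is followed by E with FIRST {else, end, if}. Thus FOLLOW(F) = {else, end, if}.
FOLLOW(N): in F->do else else N, the suffix after N is empty, so FOLLOW(N) ⊇ FOLLOW(F) = {else, end, if}; in E->if N S, N is followed by S with FIRST {else, end}. Thus FOLLOW(N) = {else, end, if}.
FOLLOW(S): in N->else S end else, S is followed by end else with FIRST {end}; in E->if N S, the suffix after S is empty, so FOLLOW(S) ⊇ FOLLOW(E) = {$, end, if}; in E->S if S if (occurrence 1), S is followed by if S if with FIRST {if}; in E->S if S if (occurrence 2), S is followed by if with FIRST {if}. Thus FOLLOW(S) = {$, end, if}.
FOLLOW(K): in S->K, the suffix after K is empty, so FOLLOW(K) ⊇ FOLLOW(S) = {$, end, if}; in N->if K if end, K is followed by if end with FIRST {if}. Thus FOLLOW(K) = {$, end, if}.
FOLLOW(E): in S->end else E, the suffix after E is empty, so FOLLOW(E) ⊇ FOLLOW(S) = {$, end, if}; in K->end F E, the suffix after E is empty, so FOLLOW(E) ⊇ FOLLOW(K) = {$, end, if}. Thus FOLLOW(E) = {$, end, if}.

{$, end, if}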